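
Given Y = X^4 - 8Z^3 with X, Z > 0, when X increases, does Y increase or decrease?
Y increases

Taking the partial derivative:
∂Y/∂X = 4X^3

∂Y/∂X = 4X^3 > 0 (assuming positive values)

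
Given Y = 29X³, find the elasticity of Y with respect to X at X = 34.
Elasticity = 3

Elasticity = (dY/dX) · (X/Y)

dY/dX = 87·X²
At X = 34: dY/dX = 100572, Y = 1139816

Elasticity = 100572 · (34 / 1139816) = 3

Interpretation: for a small percentage change in X, the percentage change in Y is approximately 3.00 times as large.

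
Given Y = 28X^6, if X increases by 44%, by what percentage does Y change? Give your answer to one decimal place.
791.6%

For Y = 28X^6:
If X → X(1 + 0.44)
Then Y → Y · (1 + 0.44)^6
     ≈ Y · 8.9161

Percentage change = ((1 + 0.44)^6 − 1) × 100% ≈ 791.6%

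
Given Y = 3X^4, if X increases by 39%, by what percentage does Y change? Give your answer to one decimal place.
273.3%

For Y = 3X^4:
If X → X(1 + 0.39)
Then Y → Y · (1 + 0.39)^4
     ≈ Y · 3.7330

Percentage change = ((1 + 0.39)^4 − 1) × 100% ≈ 273.3%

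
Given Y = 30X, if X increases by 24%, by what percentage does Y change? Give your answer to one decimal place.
24.0%

For Y = 30X:
If X → X(1 + 0.24)
Then Y → Y · (1 + 0.24)^1
     = Y · 1.2400

Percentage change = ((1 + 0.24)^1 − 1) × 100% = 24.0%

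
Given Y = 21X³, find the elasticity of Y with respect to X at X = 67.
Elasticity = 3

Elasticity = (dY/dX) · (X/Y)

dY/dX = 63·X²
At X = 67: dY/dX = 282807, Y = 6316023

Elasticity = 282807 · (67 / 6316023) = 3

Interpretation: for a small percentage change in X, the percentage change in Y is approximately 3.00 times as large.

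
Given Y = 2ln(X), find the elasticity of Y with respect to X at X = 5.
Elasticity = 1/ln(5) ≈ 0.6213

Elasticity = (dY/dX) · (X/Y)

dY/dX = 2/X
At X = 5: dY/dX = 2/5, Y = 2·ln(5)

Elasticity = (2/5) · (5 / (2·ln(5))) = 1/ln(5) ≈ 0.6213

Interpretation: for a small percentage change in X, the percentage change in Y is approximately 0.62 times as large.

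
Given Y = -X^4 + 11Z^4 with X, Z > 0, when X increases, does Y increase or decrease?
Y decreases

Taking the partial derivative:
∂Y/∂X = -4X^3

∂Y/∂X = -4X^3 < 0 (assuming positive values)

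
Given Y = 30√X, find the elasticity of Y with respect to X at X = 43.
Elasticity = 1/2

Elasticity = (dY/dX) · (X/Y)

dY/dX = 15/√X
At X = 43: dY/dX = 15·√43/43, Y = 30·√43

Elasticity = (15·√43/43) · (43 / (30·√43)) = 1/2

Interpretation: for a small percentage change in X, the percentage change in Y is approximately 0.50 times as large.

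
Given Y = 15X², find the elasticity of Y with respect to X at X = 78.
Elasticity = 2

Elasticity = (dY/dX) · (X/Y)

dY/dX = 30·X
At X = 78: dY/dX = 2340, Y = 91260

Elasticity = 2340 · (78 / 91260) = 2

Interpretation: for a small percentage change in X, the percentage change in Y is approximately 2.00 times as large.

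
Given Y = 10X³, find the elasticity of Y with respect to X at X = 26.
Elasticity = 3

Elasticity = (dY/dX) · (X/Y)

dY/dX = 30·X²
At X = 26: dY/dX = 20280, Y = 175760

Elasticity = 20280 · (26 / 175760) = 3

Interpretation: for a small percentage change in X, the percentage change in Y is approximately 3.00 times as large.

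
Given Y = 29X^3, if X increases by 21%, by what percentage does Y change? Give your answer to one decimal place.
77.2%

For Y = 29X^3:
If X → X(1 + 0.21)
Then Y → Y · (1 + 0.21)^3
     ≈ Y · 1.7716

Percentage change = ((1 + 0.21)^3 − 1) × 100% ≈ 77.2%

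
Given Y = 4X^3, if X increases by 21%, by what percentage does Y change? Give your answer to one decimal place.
77.2%

For Y = 4X^3:
If X → X(1 + 0.21)
Then Y → Y · (1 + 0.21)^3
     ≈ Y · 1.7716

Percentage change = ((1 + 0.21)^3 − 1) × 100% ≈ 77.2%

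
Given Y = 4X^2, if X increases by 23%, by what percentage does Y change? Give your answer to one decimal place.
51.3%

For Y = 4X^2:
If X → X(1 + 0.23)
Then Y → Y · (1 + 0.23)^2
     = Y · 1.5129

Percentage change = ((1 + 0.23)^2 − 1) × 100% ≈ 51.3%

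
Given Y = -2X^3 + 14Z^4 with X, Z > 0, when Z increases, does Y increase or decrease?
Y increases

Taking the partial derivative:
∂Y/∂Z = 56Z^3

∂Y/∂Z = 56Z^3 > 0 (assuming positive values)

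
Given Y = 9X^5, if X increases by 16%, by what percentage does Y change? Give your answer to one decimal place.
110.0%

For Y = 9X^5:
If X → X(1 + 0.16)
Then Y → Y · (1 + 0.16)^5
     ≈ Y · 2.1003

Percentage change = ((1 + 0.16)^5 − 1) × 100% ≈ 110.0%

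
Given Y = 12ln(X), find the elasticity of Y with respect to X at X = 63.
Elasticity = 1/ln(63) ≈ 0.2414

Elasticity = (dY/dX) · (X/Y)

dY/dX = 12/X
At X = 63: dY/dX = 4/21, Y = 12·ln(63)

Elasticity = (4/21) · (63 / (12·ln(63))) = 1/ln(63) ≈ 0.2414

Interpretation: for a small percentage change in X, the percentage change in Y is approximately 0.24 times as large.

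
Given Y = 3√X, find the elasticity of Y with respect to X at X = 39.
Elasticity = 1/2

Elasticity = (dY/dX) · (X/Y)

dY/dX = 3/(2·√X)
At X = 39: dY/dX = √39/26, Y = 3·√39

Elasticity = (√39/26) · (39 / (3·√39)) = 1/2

Interpretation: for a small percentage change in X, the percentage change in Y is approximately 0.50 times as large.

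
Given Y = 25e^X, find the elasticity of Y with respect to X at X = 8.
Elasticity = 8

Elasticity = (dY/dX) · (X/Y)

dY/dX = 25·e^X
At X = 8: dY/dX = 25·e^8, Y = 25·e^8

Elasticity = (25·e^8) · (8 / (25·e^8)) = 8

Interpretation: for a small percentage change in X, the percentage change in Y is approximately 8.00 times as large.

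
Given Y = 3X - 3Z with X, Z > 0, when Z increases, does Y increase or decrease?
Y decreases

Taking the partial derivative:
∂Y/∂Z = -3

∂Y/∂Z = -3 < 0 (assuming positive values)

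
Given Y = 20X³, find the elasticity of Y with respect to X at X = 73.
Elasticity = 3

Elasticity = (dY/dX) · (X/Y)

dY/dX = 60·X²
At X = 73: dY/dX = 319740, Y = 7780340

Elasticity = 319740 · (73 / 7780340) = 3

Interpretation: for a small percentage change in X, the percentage change in Y is approximately 3.00 times as large.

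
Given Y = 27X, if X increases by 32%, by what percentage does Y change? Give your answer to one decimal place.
32.0%

For Y = 27X:
If X → X(1 + 0.32)
Then Y → Y · (1 + 0.32)^1
     = Y · 1.3200

Percentage change = ((1 + 0.32)^1 − 1) × 100% = 32.0%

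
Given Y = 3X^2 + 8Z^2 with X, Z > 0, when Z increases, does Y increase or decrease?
Y increases

Taking the partial derivative:
∂Y/∂Z = 16Z

∂Y/∂Z = 16Z > 0 (assuming positive values)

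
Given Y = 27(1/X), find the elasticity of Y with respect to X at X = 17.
Elasticity = -1

Elasticity = (dY/dX) · (X/Y)

dY/dX = -27/X²
At X = 17: dY/dX = -27/289, Y = 27/17

Elasticity = (-27/289) · (17 / (27/17)) = -1

Interpretation: for a small percentage change in X, the percentage change in Y is approximately -1.00 times as large.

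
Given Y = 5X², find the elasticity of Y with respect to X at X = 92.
Elasticity = 2

Elasticity = (dY/dX) · (X/Y)

dY/dX = 10·X
At X = 92: dY/dX = 920, Y = 42320

Elasticity = 920 · (92 / 42320) = 2

Interpretation: for a small percentage change in X, the percentage change in Y is approximately 2.00 times as large.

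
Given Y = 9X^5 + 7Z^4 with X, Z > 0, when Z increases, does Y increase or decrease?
Y increases

Taking the partial derivative:
∂Y/∂Z = 28Z^3

∂Y/∂Z = 28Z^3 > 0 (assuming positive values)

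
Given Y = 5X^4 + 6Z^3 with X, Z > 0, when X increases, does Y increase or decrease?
Y increases

Taking the partial derivative:
∂Y/∂X = 20X^3

∂Y/∂X = 20X^3 > 0 (assuming positive values)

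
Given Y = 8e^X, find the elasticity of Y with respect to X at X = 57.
Elasticity = 57

Elasticity = (dY/dX) · (X/Y)

dY/dX = 8·e^X
At X = 57: dY/dX = 8·e^57, Y = 8·e^57

Elasticity = (8·e^57) · (57 / (8·e^57)) = 57

Interpretation: for a small percentage change in X, the percentage change in Y is approximately 57.00 times as large.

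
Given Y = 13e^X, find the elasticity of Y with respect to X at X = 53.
Elasticity = 53

Elasticity = (dY/dX) · (X/Y)

dY/dX = 13·e^X
At X = 53: dY/dX = 13·e^53, Y = 13·e^53

Elasticity = (13·e^53) · (53 / (13·e^53)) = 53

Interpretation: for a small percentage change in X, the percentage change in Y is approximately 53.00 times as large.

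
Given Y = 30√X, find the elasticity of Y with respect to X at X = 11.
Elasticity = 1/2

Elasticity = (dY/dX) · (X/Y)

dY/dX = 15/√X
At X = 11: dY/dX = 15·√11/11, Y = 30·√11

Elasticity = (15·√11/11) · (11 / (30·√11)) = 1/2

Interpretation: for a small percentage change in X, the percentage change in Y is approximately 0.50 times as large.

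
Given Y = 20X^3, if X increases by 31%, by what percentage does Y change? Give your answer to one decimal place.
124.8%

For Y = 20X^3:
If X → X(1 + 0.31)
Then Y → Y · (1 + 0.31)^3
     ≈ Y · 2.2481

Percentage change = ((1 + 0.31)^3 − 1) × 100% ≈ 124.8%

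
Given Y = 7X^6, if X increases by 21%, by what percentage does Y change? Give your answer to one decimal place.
213.8%

For Y = 7X^6:
If X → X(1 + 0.21)
Then Y → Y · (1 + 0.21)^6
     ≈ Y · 3.1384

Percentage change = ((1 + 0.21)^6 − 1) × 100% ≈ 213.8%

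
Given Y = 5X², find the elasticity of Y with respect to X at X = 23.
Elasticity = 2

Elasticity = (dY/dX) · (X/Y)

dY/dX = 10·X
At X = 23: dY/dX = 230, Y = 2645

Elasticity = 230 · (23 / 2645) = 2

Interpretation: for a small percentage change in X, the percentage change in Y is approximately 2.00 times as large.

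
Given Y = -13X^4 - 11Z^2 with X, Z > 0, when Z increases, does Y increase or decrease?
Y decreases

Taking the partial derivative:
∂Y/∂Z = -22Z

∂Y/∂Z = -22Z < 0 (assuming positive values)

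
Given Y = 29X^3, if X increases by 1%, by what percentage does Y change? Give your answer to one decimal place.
3.0%

For Y = 29X^3:
If X → X(1 + 0.01)
Then Y → Y · (1 + 0.01)^3
     ≈ Y · 1.0303

Percentage change = ((1 + 0.01)^3 − 1) × 100% ≈ 3.0%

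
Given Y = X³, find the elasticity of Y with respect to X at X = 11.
Elasticity = 3

Elasticity = (dY/dX) · (X/Y)

dY/dX = 3·X²
At X = 11: dY/dX = 363, Y = 1331

Elasticity = 363 · (11 / 1331) = 3

Interpretation: for a small percentage change in X, the percentage change in Y is approximately 3.00 times as large.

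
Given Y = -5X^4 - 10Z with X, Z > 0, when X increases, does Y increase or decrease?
Y decreases

Taking the partial derivative:
∂Y/∂X = -20X^3

∂Y/∂X = -20X^3 < 0 (assuming positive values)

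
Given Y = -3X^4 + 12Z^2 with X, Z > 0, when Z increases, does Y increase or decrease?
Y increases

Taking the partial derivative:
∂Y/∂Z = 24Z

∂Y/∂Z = 24Z > 0 (assuming positive values)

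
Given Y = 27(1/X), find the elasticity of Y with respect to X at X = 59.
Elasticity = -1

Elasticity = (dY/dX) · (X/Y)

dY/dX = -27/X²
At X = 59: dY/dX = -27/3481, Y = 27/59

Elasticity = (-27/3481) · (59 / (27/59)) = -1

Interpretation: for a small percentage change in X, the percentage change in Y is approximately -1.00 times as large.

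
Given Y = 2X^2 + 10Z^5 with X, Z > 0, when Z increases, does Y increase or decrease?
Y increases

Taking the partial derivative:
∂Y/∂Z = 50Z^4

∂Y/∂Z = 50Z^4 > 0 (assuming positive values)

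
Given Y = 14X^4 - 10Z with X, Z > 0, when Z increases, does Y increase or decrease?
Y decreases

Taking the partial derivative:
∂Y/∂Z = -10

∂Y/∂Z = -10 < 0 (assuming positive values)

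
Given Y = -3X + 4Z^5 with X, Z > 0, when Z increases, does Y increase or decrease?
Y increases

Taking the partial derivative:
∂Y/∂Z = 20Z^4

∂Y/∂Z = 20Z^4 > 0 (assuming positive values)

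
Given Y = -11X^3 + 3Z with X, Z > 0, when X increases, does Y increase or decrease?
Y decreases

Taking the partial derivative:
∂Y/∂X = -33X^2

∂Y/∂X = -33X^2 < 0 (assuming positive values)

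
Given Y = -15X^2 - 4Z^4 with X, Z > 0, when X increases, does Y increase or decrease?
Y decreases

Taking the partial derivative:
∂Y/∂X = -30X

∂Y/∂X = -30X < 0 (assuming positive values)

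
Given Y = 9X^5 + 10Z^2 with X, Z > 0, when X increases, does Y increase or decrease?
Y increases

Taking the partial derivative:
∂Y/∂X = 45X^4

∂Y/∂X = 45X^4 > 0 (assuming positive values)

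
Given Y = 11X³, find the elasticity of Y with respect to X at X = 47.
Elasticity = 3

Elasticity = (dY/dX) · (X/Y)

dY/dX = 33·X²
At X = 47: dY/dX = 72897, Y = 1142053

Elasticity = 72897 · (47 / 1142053) = 3

Interpretation: for a small percentage change in X, the percentage change in Y is approximately 3.00 times as large.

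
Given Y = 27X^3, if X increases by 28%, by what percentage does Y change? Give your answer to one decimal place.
109.7%

For Y = 27X^3:
If X → X(1 + 0.28)
Then Y → Y · (1 + 0.28)^3
     ≈ Y · 2.0972

Percentage change = ((1 + 0.28)^3 − 1) × 100% ≈ 109.7%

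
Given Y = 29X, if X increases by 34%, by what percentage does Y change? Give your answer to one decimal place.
34.0%

For Y = 29X:
If X → X(1 + 0.34)
Then Y → Y · (1 + 0.34)^1
     = Y · 1.3400

Percentage change = ((1 + 0.34)^1 − 1) × 100% = 34.0%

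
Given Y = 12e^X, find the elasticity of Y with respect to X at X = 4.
Elasticity = 4

Elasticity = (dY/dX) · (X/Y)

dY/dX = 12·e^X
At X = 4: dY/dX = 12·e^4, Y = 12·e^4

Elasticity = (12·e^4) · (4 / (12·e^4)) = 4

Interpretation: for a small percentage change in X, the percentage change in Y is approximately 4.00 times as large.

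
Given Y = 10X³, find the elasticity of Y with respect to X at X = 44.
Elasticity = 3

Elasticity = (dY/dX) · (X/Y)

dY/dX = 30·X²
At X = 44: dY/dX = 58080, Y = 851840

Elasticity = 58080 · (44 / 851840) = 3

Interpretation: for a small percentage change in X, the percentage change in Y is approximately 3.00 times as large.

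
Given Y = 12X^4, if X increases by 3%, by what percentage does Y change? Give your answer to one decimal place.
12.6%

For Y = 12X^4:
If X → X(1 + 0.03)
Then Y → Y · (1 + 0.03)^4
     ≈ Y · 1.1255

Percentage change = ((1 + 0.03)^4 − 1) × 100% ≈ 12.6%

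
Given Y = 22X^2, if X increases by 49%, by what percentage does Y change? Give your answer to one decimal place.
122.0%

For Y = 22X^2:
If X → X(1 + 0.49)
Then Y → Y · (1 + 0.49)^2
     = Y · 2.2201

Percentage change = ((1 + 0.49)^2 − 1) × 100% ≈ 122.0%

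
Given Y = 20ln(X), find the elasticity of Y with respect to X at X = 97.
Elasticity = 1/ln(97) ≈ 0.2186

Elasticity = (dY/dX) · (X/Y)

dY/dX = 20/X
At X = 97: dY/dX = 20/97, Y = 20·ln(97)

Elasticity = (20/97) · (97 / (20·ln(97))) = 1/ln(97) ≈ 0.2186

Interpretation: for a small percentage change in X, the percentage change in Y is approximately 0.22 times as large.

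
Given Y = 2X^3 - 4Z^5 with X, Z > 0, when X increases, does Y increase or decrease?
Y increases

Taking the partial derivative:
∂Y/∂X = 6X^2

∂Y/∂X = 6X^2 > 0 (assuming positive values)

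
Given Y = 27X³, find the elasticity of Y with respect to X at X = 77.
Elasticity = 3

Elasticity = (dY/dX) · (X/Y)

dY/dX = 81·X²
At X = 77: dY/dX = 480249, Y = 12326391

Elasticity = 480249 · (77 / 12326391) = 3

Interpretation: for a small percentage change in X, the percentage change in Y is approximately 3.00 times as large.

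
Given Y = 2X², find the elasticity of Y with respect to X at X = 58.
Elasticity = 2

Elasticity = (dY/dX) · (X/Y)

dY/dX = 4·X
At X = 58: dY/dX = 232, Y = 6728

Elasticity = 232 · (58 / 6728) = 2

Interpretation: for a small percentage change in X, the percentage change in Y is approximately 2.00 times as large.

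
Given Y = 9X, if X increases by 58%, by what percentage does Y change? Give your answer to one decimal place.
58.0%

For Y = 9X:
If X → X(1 + 0.58)
Then Y → Y · (1 + 0.58)^1
     = Y · 1.5800

Percentage change = ((1 + 0.58)^1 − 1) × 100% = 58.0%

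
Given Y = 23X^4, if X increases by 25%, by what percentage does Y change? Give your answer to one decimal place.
144.1%

For Y = 23X^4:
If X → X(1 + 0.25)
Then Y → Y · (1 + 0.25)^4
     ≈ Y · 2.4414

Percentage change = ((1 + 0.25)^4 − 1) × 100% ≈ 144.1%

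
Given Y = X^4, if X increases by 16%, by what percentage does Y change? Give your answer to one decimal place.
81.1%

For Y = X^4:
If X → X(1 + 0.16)
Then Y → Y · (1 + 0.16)^4
     ≈ Y · 1.8106

Percentage change = ((1 + 0.16)^4 − 1) × 100% ≈ 81.1%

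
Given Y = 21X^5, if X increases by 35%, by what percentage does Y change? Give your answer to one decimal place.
348.4%

For Y = 21X^5:
If X → X(1 + 0.35)
Then Y → Y · (1 + 0.35)^5
     ≈ Y · 4.4840

Percentage change = ((1 + 0.35)^5 − 1) × 100% ≈ 348.4%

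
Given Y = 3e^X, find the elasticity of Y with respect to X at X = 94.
Elasticity = 94

Elasticity = (dY/dX) · (X/Y)

dY/dX = 3·e^X
At X = 94: dY/dX = 3·e^94, Y = 3·e^94

Elasticity = (3·e^94) · (94 / (3·e^94)) = 94

Interpretation: for a small percentage change in X, the percentage change in Y is approximately 94.00 times as large.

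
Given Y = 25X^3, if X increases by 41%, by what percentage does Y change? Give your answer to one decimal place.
180.3%

For Y = 25X^3:
If X → X(1 + 0.41)
Then Y → Y · (1 + 0.41)^3
     ≈ Y · 2.8032

Percentage change = ((1 + 0.41)^3 − 1) × 100% ≈ 180.3%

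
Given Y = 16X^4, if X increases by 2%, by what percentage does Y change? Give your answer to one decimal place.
8.2%

For Y = 16X^4:
If X → X(1 + 0.02)
Then Y → Y · (1 + 0.02)^4
     ≈ Y · 1.0824

Percentage change = ((1 + 0.02)^4 − 1) × 100% ≈ 8.2%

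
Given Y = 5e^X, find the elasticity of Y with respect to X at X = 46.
Elasticity = 46

Elasticity = (dY/dX) · (X/Y)

dY/dX = 5·e^X
At X = 46: dY/dX = 5·e^46, Y = 5·e^46

Elasticity = (5·e^46) · (46 / (5·e^46)) = 46

Interpretation: for a small percentage change in X, the percentage change in Y is approximately 46.00 times as large.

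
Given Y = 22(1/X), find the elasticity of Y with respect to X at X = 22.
Elasticity = -1

Elasticity = (dY/dX) · (X/Y)

dY/dX = -22/X²
At X = 22: dY/dX = -1/22, Y = 1

Elasticity = (-1/22) · (22 / 1) = -1

Interpretation: for a small percentage change in X, the percentage change in Y is approximately -1.00 times as large.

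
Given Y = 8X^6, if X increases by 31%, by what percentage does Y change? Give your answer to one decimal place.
405.4%

For Y = 8X^6:
If X → X(1 + 0.31)
Then Y → Y · (1 + 0.31)^6
     ≈ Y · 5.0539

Percentage change = ((1 + 0.31)^6 − 1) × 100% ≈ 405.4%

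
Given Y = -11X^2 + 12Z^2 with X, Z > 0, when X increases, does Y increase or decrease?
Y decreases

Taking the partial derivative:
∂Y/∂X = -22X

∂Y/∂X = -22X < 0 (assuming positive values)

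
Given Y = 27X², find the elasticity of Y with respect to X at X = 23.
Elasticity = 2

Elasticity = (dY/dX) · (X/Y)

dY/dX = 54·X
At X = 23: dY/dX = 1242, Y = 14283

Elasticity = 1242 · (23 / 14283) = 2

Interpretation: for a small percentage change in X, the percentage change in Y is approximately 2.00 times as large.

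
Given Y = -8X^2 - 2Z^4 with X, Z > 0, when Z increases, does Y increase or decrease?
Y decreases

Taking the partial derivative:
∂Y/∂Z = -8Z^3

∂Y/∂Z = -8Z^3 < 0 (assuming positive values)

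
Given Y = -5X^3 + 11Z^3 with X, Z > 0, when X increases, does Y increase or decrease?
Y decreases

Taking the partial derivative:
∂Y/∂X = -15X^2

∂Y/∂X = -15X^2 < 0 (assuming positive values)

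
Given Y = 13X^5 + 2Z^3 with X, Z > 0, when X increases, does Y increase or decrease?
Y increases

Taking the partial derivative:
∂Y/∂X = 65X^4

∂Y/∂X = 65X^4 > 0 (assuming positive values)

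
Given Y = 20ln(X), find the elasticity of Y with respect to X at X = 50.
Elasticity = 1/ln(50) ≈ 0.2556

Elasticity = (dY/dX) · (X/Y)

dY/dX = 20/X
At X = 50: dY/dX = 2/5, Y = 20·ln(50)

Elasticity = (2/5) · (50 / (20·ln(50))) = 1/ln(50) ≈ 0.2556

Interpretation: for a small percentage change in X, the percentage change in Y is approximately 0.26 times as large.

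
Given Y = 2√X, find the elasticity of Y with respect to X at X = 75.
Elasticity = 1/2

Elasticity = (dY/dX) · (X/Y)

dY/dX = 1/√X
At X = 75: dY/dX = √3/15, Y = 10·√3

Elasticity = (√3/15) · (75 / (10·√3)) = 1/2

Interpretation: for a small percentage change in X, the percentage change in Y is approximately 0.50 times as large.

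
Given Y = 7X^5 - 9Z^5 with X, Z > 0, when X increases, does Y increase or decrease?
Y increases

Taking the partial derivative:
∂Y/∂X = 35X^4

∂Y/∂X = 35X^4 > 0 (assuming positive values)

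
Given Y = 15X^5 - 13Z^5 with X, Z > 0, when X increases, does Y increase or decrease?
Y increases

Taking the partial derivative:
∂Y/∂X = 75X^4

∂Y/∂X = 75X^4 > 0 (assuming positive values)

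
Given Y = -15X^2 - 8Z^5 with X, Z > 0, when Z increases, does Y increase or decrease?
Y decreases

Taking the partial derivative:
∂Y/∂Z = -40Z^4

∂Y/∂Z = -40Z^4 < 0 (assuming positive values)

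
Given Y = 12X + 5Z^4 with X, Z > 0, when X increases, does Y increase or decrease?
Y increases

Taking the partial derivative:
∂Y/∂X = 12

∂Y/∂X = 12 > 0 (assuming positive values)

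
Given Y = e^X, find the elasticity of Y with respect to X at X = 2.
Elasticity = 2

Elasticity = (dY/dX) · (X/Y)

dY/dX = e^X
At X = 2: dY/dX = e^2, Y = e^2

Elasticity = (e^2) · (2 / (e^2)) = 2

Interpretation: for a small percentage change in X, the percentage change in Y is approximately 2.00 times as large.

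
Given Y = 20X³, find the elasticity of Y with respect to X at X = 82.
Elasticity = 3

Elasticity = (dY/dX) · (X/Y)

dY/dX = 60·X²
At X = 82: dY/dX = 403440, Y = 11027360

Elasticity = 403440 · (82 / 11027360) = 3

Interpretation: for a small percentage change in X, the percentage change in Y is approximately 3.00 times as large.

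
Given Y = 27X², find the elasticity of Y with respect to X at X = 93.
Elasticity = 2

Elasticity = (dY/dX) · (X/Y)

dY/dX = 54·X
At X = 93: dY/dX = 5022, Y = 233523

Elasticity = 5022 · (93 / 233523) = 2

Interpretation: for a small percentage change in X, the percentage change in Y is approximately 2.00 times as large.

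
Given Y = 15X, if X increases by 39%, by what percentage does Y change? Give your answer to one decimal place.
39.0%

For Y = 15X:
If X → X(1 + 0.39)
Then Y → Y · (1 + 0.39)^1
     = Y · 1.3900

Percentage change = ((1 + 0.39)^1 − 1) × 100% = 39.0%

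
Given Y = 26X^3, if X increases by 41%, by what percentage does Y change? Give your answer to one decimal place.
180.3%

For Y = 26X^3:
If X → X(1 + 0.41)
Then Y → Y · (1 + 0.41)^3
     ≈ Y · 2.8032

Percentage change = ((1 + 0.41)^3 − 1) × 100% ≈ 180.3%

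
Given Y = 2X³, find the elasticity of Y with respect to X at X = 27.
Elasticity = 3

Elasticity = (dY/dX) · (X/Y)

dY/dX = 6·X²
At X = 27: dY/dX = 4374, Y = 39366

Elasticity = 4374 · (27 / 39366) = 3

Interpretation: for a small percentage change in X, the percentage change in Y is approximately 3.00 times as large.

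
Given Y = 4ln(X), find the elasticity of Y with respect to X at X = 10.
Elasticity = 1/ln(10) ≈ 0.4343

Elasticity = (dY/dX) · (X/Y)

dY/dX = 4/X
At X = 10: dY/dX = 2/5, Y = 4·ln(10)

Elasticity = (2/5) · (10 / (4·ln(10))) = 1/ln(10) ≈ 0.4343

Interpretation: for a small percentage change in X, the percentage change in Y is approximately 0.43 times as large.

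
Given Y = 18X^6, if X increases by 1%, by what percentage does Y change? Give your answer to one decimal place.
6.2%

For Y = 18X^6:
If X → X(1 + 0.01)
Then Y → Y · (1 + 0.01)^6
     ≈ Y · 1.0615

Percentage change = ((1 + 0.01)^6 − 1) × 100% ≈ 6.2%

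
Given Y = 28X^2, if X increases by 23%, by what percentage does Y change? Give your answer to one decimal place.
51.3%

For Y = 28X^2:
If X → X(1 + 0.23)
Then Y → Y · (1 + 0.23)^2
     = Y · 1.5129

Percentage change = ((1 + 0.23)^2 − 1) × 100% ≈ 51.3%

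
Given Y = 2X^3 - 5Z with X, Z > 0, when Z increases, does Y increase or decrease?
Y decreases

Taking the partial derivative:
∂Y/∂Z = -5

∂Y/∂Z = -5 < 0 (assuming positive values)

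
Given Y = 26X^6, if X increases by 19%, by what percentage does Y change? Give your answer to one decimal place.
184.0%

For Y = 26X^6:
If X → X(1 + 0.19)
Then Y → Y · (1 + 0.19)^6
     ≈ Y · 2.8398

Percentage change = ((1 + 0.19)^6 − 1) × 100% ≈ 184.0%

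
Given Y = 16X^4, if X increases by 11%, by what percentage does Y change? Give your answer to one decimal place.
51.8%

For Y = 16X^4:
If X → X(1 + 0.11)
Then Y → Y · (1 + 0.11)^4
     ≈ Y · 1.5181

Percentage change = ((1 + 0.11)^4 − 1) × 100% ≈ 51.8%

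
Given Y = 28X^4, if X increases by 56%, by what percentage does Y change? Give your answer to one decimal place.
492.2%

For Y = 28X^4:
If X → X(1 + 0.56)
Then Y → Y · (1 + 0.56)^4
     ≈ Y · 5.9224

Percentage change = ((1 + 0.56)^4 − 1) × 100% ≈ 492.2%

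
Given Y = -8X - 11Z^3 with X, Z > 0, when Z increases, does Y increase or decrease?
Y decreases

Taking the partial derivative:
∂Y/∂Z = -33Z^2

∂Y/∂Z = -33Z^2 < 0 (assuming positive values)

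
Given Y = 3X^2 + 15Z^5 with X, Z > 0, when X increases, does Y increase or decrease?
Y increases

Taking the partial derivative:
∂Y/∂X = 6X

∂Y/∂X = 6X > 0 (assuming positive values)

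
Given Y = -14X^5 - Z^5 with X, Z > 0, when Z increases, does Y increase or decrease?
Y decreases

Taking the partial derivative:
∂Y/∂Z = -5Z^4

∂Y/∂Z = -5Z^4 < 0 (assuming positive values)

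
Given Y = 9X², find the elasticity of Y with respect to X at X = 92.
Elasticity = 2

Elasticity = (dY/dX) · (X/Y)

dY/dX = 18·X
At X = 92: dY/dX = 1656, Y = 76176

Elasticity = 1656 · (92 / 76176) = 2

Interpretation: for a small percentage change in X, the percentage change in Y is approximately 2.00 times as large.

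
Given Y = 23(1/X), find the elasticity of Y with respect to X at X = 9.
Elasticity = -1

Elasticity = (dY/dX) · (X/Y)

dY/dX = -23/X²
At X = 9: dY/dX = -23/81, Y = 23/9

Elasticity = (-23/81) · (9 / (23/9)) = -1

Interpretation: for a small percentage change in X, the percentage change in Y is approximately -1.00 times as large.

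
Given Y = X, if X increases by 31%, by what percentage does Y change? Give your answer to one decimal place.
31.0%

For Y = X:
If X → X(1 + 0.31)
Then Y → Y · (1 + 0.31)^1
     = Y · 1.3100

Percentage change = ((1 + 0.31)^1 − 1) × 100% = 31.0%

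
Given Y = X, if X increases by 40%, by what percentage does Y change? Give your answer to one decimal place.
40.0%

For Y = X:
If X → X(1 + 0.4)
Then Y → Y · (1 + 0.4)^1
     = Y · 1.4000

Percentage change = ((1 + 0.4)^1 − 1) × 100% = 40.0%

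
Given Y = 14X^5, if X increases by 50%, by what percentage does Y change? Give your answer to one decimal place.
659.4%

For Y = 14X^5:
If X → X(1 + 0.5)
Then Y → Y · (1 + 0.5)^5
     ≈ Y · 7.5938

Percentage change = ((1 + 0.5)^5 − 1) × 100% ≈ 659.4%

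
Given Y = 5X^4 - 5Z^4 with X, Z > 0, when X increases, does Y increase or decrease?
Y increases

Taking the partial derivative:
∂Y/∂X = 20X^3

∂Y/∂X = 20X^3 > 0 (assuming positive values)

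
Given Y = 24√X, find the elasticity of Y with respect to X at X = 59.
Elasticity = 1/2

Elasticity = (dY/dX) · (X/Y)

dY/dX = 12/√X
At X = 59: dY/dX = 12·√59/59, Y = 24·√59

Elasticity = (12·√59/59) · (59 / (24·√59)) = 1/2

Interpretation: for a small percentage change in X, the percentage change in Y is approximately 0.50 times as large.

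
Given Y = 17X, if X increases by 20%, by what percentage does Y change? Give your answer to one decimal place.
20.0%

For Y = 17X:
If X → X(1 + 0.2)
Then Y → Y · (1 + 0.2)^1
     = Y · 1.2000

Percentage change = ((1 + 0.2)^1 − 1) × 100% = 20.0%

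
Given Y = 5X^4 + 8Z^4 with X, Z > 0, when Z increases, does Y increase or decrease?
Y increases

Taking the partial derivative:
∂Y/∂Z = 32Z^3

∂Y/∂Z = 32Z^3 > 0 (assuming positive values)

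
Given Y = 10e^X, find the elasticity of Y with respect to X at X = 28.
Elasticity = 28

Elasticity = (dY/dX) · (X/Y)

dY/dX = 10·e^X
At X = 28: dY/dX = 10·e^28, Y = 10·e^28

Elasticity = (10·e^28) · (28 / (10·e^28)) = 28

Interpretation: for a small percentage change in X, the percentage change in Y is approximately 28.00 times as large.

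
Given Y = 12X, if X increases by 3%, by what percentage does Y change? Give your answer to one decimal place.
3.0%

For Y = 12X:
If X → X(1 + 0.03)
Then Y → Y · (1 + 0.03)^1
     = Y · 1.0300

Percentage change = ((1 + 0.03)^1 − 1) × 100% = 3.0%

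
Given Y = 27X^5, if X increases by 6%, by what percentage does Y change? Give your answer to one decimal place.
33.8%

For Y = 27X^5:
If X → X(1 + 0.06)
Then Y → Y · (1 + 0.06)^5
     ≈ Y · 1.3382

Percentage change = ((1 + 0.06)^5 − 1) × 100% ≈ 33.8%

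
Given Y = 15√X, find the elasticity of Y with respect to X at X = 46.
Elasticity = 1/2

Elasticity = (dY/dX) · (X/Y)

dY/dX = 15/(2·√X)
At X = 46: dY/dX = 15·√46/92, Y = 15·√46

Elasticity = (15·√46/92) · (46 / (15·√46)) = 1/2

Interpretation: for a small percentage change in X, the percentage change in Y is approximately 0.50 times as large.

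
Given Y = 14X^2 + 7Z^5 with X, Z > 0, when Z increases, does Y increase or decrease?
Y increases

Taking the partial derivative:
∂Y/∂Z = 35Z^4

∂Y/∂Z = 35Z^4 > 0 (assuming positive values)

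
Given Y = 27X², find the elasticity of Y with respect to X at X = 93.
Elasticity = 2

Elasticity = (dY/dX) · (X/Y)

dY/dX = 54·X
At X = 93: dY/dX = 5022, Y = 233523

Elasticity = 5022 · (93 / 233523) = 2

Interpretation: for a small percentage change in X, the percentage change in Y is approximately 2.00 times as large.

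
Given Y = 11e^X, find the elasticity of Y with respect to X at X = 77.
Elasticity = 77

Elasticity = (dY/dX) · (X/Y)

dY/dX = 11·e^X
At X = 77: dY/dX = 11·e^77, Y = 11·e^77

Elasticity = (11·e^77) · (77 / (11·e^77)) = 77

Interpretation: for a small percentage change in X, the percentage change in Y is approximately 77.00 times as large.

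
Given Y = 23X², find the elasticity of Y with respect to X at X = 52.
Elasticity = 2

Elasticity = (dY/dX) · (X/Y)

dY/dX = 46·X
At X = 52: dY/dX = 2392, Y = 62192

Elasticity = 2392 · (52 / 62192) = 2

Interpretation: for a small percentage change in X, the percentage change in Y is approximately 2.00 times as large.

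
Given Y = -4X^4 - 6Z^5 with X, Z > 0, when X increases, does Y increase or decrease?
Y decreases

Taking the partial derivative:
∂Y/∂X = -16X^3

∂Y/∂X = -16X^3 < 0 (assuming positive values)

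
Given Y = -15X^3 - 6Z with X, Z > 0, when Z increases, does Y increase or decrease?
Y decreases

Taking the partial derivative:
∂Y/∂Z = -6

∂Y/∂Z = -6 < 0 (assuming positive values)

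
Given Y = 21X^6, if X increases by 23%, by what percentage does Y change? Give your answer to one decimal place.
246.3%

For Y = 21X^6:
If X → X(1 + 0.23)
Then Y → Y · (1 + 0.23)^6
     ≈ Y · 3.4628

Percentage change = ((1 + 0.23)^6 − 1) × 100% ≈ 246.3%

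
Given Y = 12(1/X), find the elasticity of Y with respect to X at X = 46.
Elasticity = -1

Elasticity = (dY/dX) · (X/Y)

dY/dX = -12/X²
At X = 46: dY/dX = -3/529, Y = 6/23

Elasticity = (-3/529) · (46 / (6/23)) = -1

Interpretation: for a small percentage change in X, the percentage change in Y is approximately -1.00 times as large.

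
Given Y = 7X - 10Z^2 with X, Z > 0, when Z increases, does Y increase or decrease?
Y decreases

Taking the partial derivative:
∂Y/∂Z = -20Z

∂Y/∂Z = -20Z < 0 (assuming positive values)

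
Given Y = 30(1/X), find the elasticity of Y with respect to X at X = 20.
Elasticity = -1

Elasticity = (dY/dX) · (X/Y)

dY/dX = -30/X²
At X = 20: dY/dX = -3/40, Y = 3/2

Elasticity = (-3/40) · (20 / (3/2)) = -1

Interpretation: for a small percentage change in X, the percentage change in Y is approximately -1.00 times as large.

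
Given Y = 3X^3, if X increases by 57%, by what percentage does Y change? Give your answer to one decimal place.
287.0%

For Y = 3X^3:
If X → X(1 + 0.57)
Then Y → Y · (1 + 0.57)^3
     ≈ Y · 3.8699

Percentage change = ((1 + 0.57)^3 − 1) × 100% ≈ 287.0%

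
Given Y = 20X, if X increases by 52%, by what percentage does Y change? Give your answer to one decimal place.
52.0%

For Y = 20X:
If X → X(1 + 0.52)
Then Y → Y · (1 + 0.52)^1
     = Y · 1.5200

Percentage change = ((1 + 0.52)^1 − 1) × 100% = 52.0%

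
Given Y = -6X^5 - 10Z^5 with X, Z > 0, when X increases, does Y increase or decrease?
Y decreases

Taking the partial derivative:
∂Y/∂X = -30X^4

∂Y/∂X = -30X^4 < 0 (assuming positive values)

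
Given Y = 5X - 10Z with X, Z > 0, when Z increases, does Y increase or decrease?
Y decreases

Taking the partial derivative:
∂Y/∂Z = -10

∂Y/∂Z = -10 < 0 (assuming positive values)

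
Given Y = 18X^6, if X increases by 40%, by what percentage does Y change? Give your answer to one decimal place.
653.0%

For Y = 18X^6:
If X → X(1 + 0.4)
Then Y → Y · (1 + 0.4)^6
     ≈ Y · 7.5295

Percentage change = ((1 + 0.4)^6 − 1) × 100% ≈ 653.0%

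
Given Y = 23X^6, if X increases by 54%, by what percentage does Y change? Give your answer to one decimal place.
1233.9%

For Y = 23X^6:
If X → X(1 + 0.54)
Then Y → Y · (1 + 0.54)^6
     ≈ Y · 13.3390

Percentage change = ((1 + 0.54)^6 − 1) × 100% ≈ 1233.9%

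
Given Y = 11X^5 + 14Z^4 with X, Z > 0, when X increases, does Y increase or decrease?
Y increases

Taking the partial derivative:
∂Y/∂X = 55X^4

∂Y/∂X = 55X^4 > 0 (assuming positive values)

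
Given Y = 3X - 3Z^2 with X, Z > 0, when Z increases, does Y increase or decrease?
Y decreases

Taking the partial derivative:
∂Y/∂Z = -6Z

∂Y/∂Z = -6Z < 0 (assuming positive values)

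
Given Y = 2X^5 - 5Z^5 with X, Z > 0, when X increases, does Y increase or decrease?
Y increases

Taking the partial derivative:
∂Y/∂X = 10X^4

∂Y/∂X = 10X^4 > 0 (assuming positive values)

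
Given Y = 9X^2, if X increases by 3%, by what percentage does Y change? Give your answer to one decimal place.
6.1%

For Y = 9X^2:
If X → X(1 + 0.03)
Then Y → Y · (1 + 0.03)^2
     = Y · 1.0609

Percentage change = ((1 + 0.03)^2 − 1) × 100% ≈ 6.1%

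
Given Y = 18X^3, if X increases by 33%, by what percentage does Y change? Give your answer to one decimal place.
135.3%

For Y = 18X^3:
If X → X(1 + 0.33)
Then Y → Y · (1 + 0.33)^3
     ≈ Y · 2.3526

Percentage change = ((1 + 0.33)^3 − 1) × 100% ≈ 135.3%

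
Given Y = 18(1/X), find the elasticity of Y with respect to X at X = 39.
Elasticity = -1

Elasticity = (dY/dX) · (X/Y)

dY/dX = -18/X²
At X = 39: dY/dX = -2/169, Y = 6/13

Elasticity = (-2/169) · (39 / (6/13)) = -1

Interpretation: for a small percentage change in X, the percentage change in Y is approximately -1.00 times as large.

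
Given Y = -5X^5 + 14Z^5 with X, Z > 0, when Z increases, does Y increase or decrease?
Y increases

Taking the partial derivative:
∂Y/∂Z = 70Z^4

∂Y/∂Z = 70Z^4 > 0 (assuming positive values)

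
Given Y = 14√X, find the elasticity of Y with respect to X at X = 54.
Elasticity = 1/2

Elasticity = (dY/dX) · (X/Y)

dY/dX = 7/√X
At X = 54: dY/dX = 7·√6/18, Y = 42·√6

Elasticity = (7·√6/18) · (54 / (42·√6)) = 1/2

Interpretation: for a small percentage change in X, the percentage change in Y is approximately 0.50 times as large.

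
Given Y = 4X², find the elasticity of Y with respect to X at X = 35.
Elasticity = 2

Elasticity = (dY/dX) · (X/Y)

dY/dX = 8·X
At X = 35: dY/dX = 280, Y = 4900

Elasticity = 280 · (35 / 4900) = 2

Interpretation: for a small percentage change in X, the percentage change in Y is approximately 2.00 times as large.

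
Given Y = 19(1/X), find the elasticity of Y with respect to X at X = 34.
Elasticity = -1

Elasticity = (dY/dX) · (X/Y)

dY/dX = -19/X²
At X = 34: dY/dX = -19/1156, Y = 19/34

Elasticity = (-19/1156) · (34 / (19/34)) = -1

Interpretation: for a small percentage change in X, the percentage change in Y is approximately -1.00 times as large.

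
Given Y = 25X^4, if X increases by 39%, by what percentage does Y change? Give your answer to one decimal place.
273.3%

For Y = 25X^4:
If X → X(1 + 0.39)
Then Y → Y · (1 + 0.39)^4
     ≈ Y · 3.7330

Percentage change = ((1 + 0.39)^4 − 1) × 100% ≈ 273.3%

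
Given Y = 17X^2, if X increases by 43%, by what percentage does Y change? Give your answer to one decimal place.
104.5%

For Y = 17X^2:
If X → X(1 + 0.43)
Then Y → Y · (1 + 0.43)^2
     = Y · 2.0449

Percentage change = ((1 + 0.43)^2 − 1) × 100% ≈ 104.5%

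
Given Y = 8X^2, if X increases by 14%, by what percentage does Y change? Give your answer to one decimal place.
30.0%

For Y = 8X^2:
If X → X(1 + 0.14)
Then Y → Y · (1 + 0.14)^2
     = Y · 1.2996

Percentage change = ((1 + 0.14)^2 − 1) × 100% ≈ 30.0%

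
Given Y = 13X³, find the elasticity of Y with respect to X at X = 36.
Elasticity = 3

Elasticity = (dY/dX) · (X/Y)

dY/dX = 39·X²
At X = 36: dY/dX = 50544, Y = 606528

Elasticity = 50544 · (36 / 606528) = 3

Interpretation: for a small percentage change in X, the percentage change in Y is approximately 3.00 times as large.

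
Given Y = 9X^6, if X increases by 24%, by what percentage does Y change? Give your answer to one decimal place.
263.5%

For Y = 9X^6:
If X → X(1 + 0.24)
Then Y → Y · (1 + 0.24)^6
     ≈ Y · 3.6352

Percentage change = ((1 + 0.24)^6 − 1) × 100% ≈ 263.5%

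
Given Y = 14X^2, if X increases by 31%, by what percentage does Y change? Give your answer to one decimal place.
71.6%

For Y = 14X^2:
If X → X(1 + 0.31)
Then Y → Y · (1 + 0.31)^2
     = Y · 1.7161

Percentage change = ((1 + 0.31)^2 − 1) × 100% ≈ 71.6%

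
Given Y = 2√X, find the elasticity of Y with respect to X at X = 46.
Elasticity = 1/2

Elasticity = (dY/dX) · (X/Y)

dY/dX = 1/√X
At X = 46: dY/dX = √46/46, Y = 2·√46

Elasticity = (√46/46) · (46 / (2·√46)) = 1/2

Interpretation: for a small percentage change in X, the percentage change in Y is approximately 0.50 times as large.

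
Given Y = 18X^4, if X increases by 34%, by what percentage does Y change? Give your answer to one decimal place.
222.4%

For Y = 18X^4:
If X → X(1 + 0.34)
Then Y → Y · (1 + 0.34)^4
     ≈ Y · 3.2242

Percentage change = ((1 + 0.34)^4 − 1) × 100% ≈ 222.4%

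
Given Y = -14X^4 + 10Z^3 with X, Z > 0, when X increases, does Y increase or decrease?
Y decreases

Taking the partial derivative:
∂Y/∂X = -56X^3

∂Y/∂X = -56X^3 < 0 (assuming positive values)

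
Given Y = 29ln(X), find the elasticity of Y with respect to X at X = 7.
Elasticity = 1/ln(7) ≈ 0.5139

Elasticity = (dY/dX) · (X/Y)

dY/dX = 29/X
At X = 7: dY/dX = 29/7, Y = 29·ln(7)

Elasticity = (29/7) · (7 / (29·ln(7))) = 1/ln(7) ≈ 0.5139

Interpretation: for a small percentage change in X, the percentage change in Y is approximately 0.51 times as large.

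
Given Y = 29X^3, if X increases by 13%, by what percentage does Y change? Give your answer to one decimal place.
44.3%

For Y = 29X^3:
If X → X(1 + 0.13)
Then Y → Y · (1 + 0.13)^3
     ≈ Y · 1.4429

Percentage change = ((1 + 0.13)^3 − 1) × 100% ≈ 44.3%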